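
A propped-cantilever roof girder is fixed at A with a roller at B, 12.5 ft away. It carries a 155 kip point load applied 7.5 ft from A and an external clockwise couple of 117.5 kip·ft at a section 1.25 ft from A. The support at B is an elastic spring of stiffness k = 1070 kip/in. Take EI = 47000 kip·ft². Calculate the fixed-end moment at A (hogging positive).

M_A = 414.4 kip·ft

Choose R_B as the redundant. The primary structure is the cantilever fixed at A.
Primary-structure tip deflection at B by superposition:
  point load 155 at a = 7.5: Pa²(3L − a)/(6EI) = 43594/EI
  clockwise couple 117.5 at a = 1.25: M₀a(2L − a)/(2EI) = 1744/EI
  δ_0 = 45338/EI
Flexibility coefficient — unit upward force at B: δ_{BB} = L³/(3EI) = 651/EI.
With EI = 47000 kip·ft²: δ_0 = 0.96464 ft and δ_{BB} = 0.013852 ft/kip.
Compatibility — the spring shortens by R_B/k under the reaction it provides: δ_0 − R_B·δ_{BB} = R_B/k. With 1/k = 1/(1070×12) ft/kip = 0.000078 ft/kip, R_B = δ_0 / (δ_{BB} + 1/k) = 0.96464 / (0.013852 + 0.000078) = 69.25 kip.
Moment equilibrium about A: M_A = Σ(load moments about A) − R_B·L = 1280 − 69.25×12.5 = 414.4 kip·ft.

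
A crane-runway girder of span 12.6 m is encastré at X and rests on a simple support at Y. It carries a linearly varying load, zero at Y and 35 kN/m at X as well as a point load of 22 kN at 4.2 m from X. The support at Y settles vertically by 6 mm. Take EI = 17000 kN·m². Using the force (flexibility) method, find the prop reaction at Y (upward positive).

Release the roller at Y. Primary structure: cantilever fixed at X.
Deflection at Y on the released cantilever, summing each load's contribution:
  triangular load, peak 35 at the fixed end: w₀L⁴/(30EI) = 29406/EI
  point load 22 at a = 4.2: Pa²(3L − a)/(6EI) = 2173/EI
  δ_0 = 31579/EI
Flexibility coefficient — unit upward force at Y: δ_{YY} = L³/(3EI) = 666.8/EI.
With EI = 17000 kN·m²: δ_0 = 1.8576 m and δ_{YY} = 0.039223 m/kN.
Compatibility — the beam at Y must follow the support down by 0.006 m: δ_0 − R_Y·δ_{YY} = 0.006, so R_Y = (1.8576 − 0.006)/0.039223 = 47.21 kN.

R_Y = 47.21 kN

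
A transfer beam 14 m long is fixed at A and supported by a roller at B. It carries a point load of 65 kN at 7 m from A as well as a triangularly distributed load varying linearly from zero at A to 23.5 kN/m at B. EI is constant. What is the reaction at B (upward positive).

R_B = 110.8 kN

Remove the prop at B; the released (primary) structure is a cantilever built in at A.
Primary-structure tip deflection at B by superposition:
  point load 65 at a = 7: Pa²(3L − a)/(6EI) = 18579/EI
  triangular load, peak 23.5 at the free end: 11w₀L⁴/(120EI) = 82754/EI
  δ_0 = 101334/EI
Tip deflection under a unit load at B: L³/(3EI) = 914.7/EI.
The prop prevents deflection at B: R_B = δ_0/δ_{BB} = 101334/914.7 = 110.8 kN.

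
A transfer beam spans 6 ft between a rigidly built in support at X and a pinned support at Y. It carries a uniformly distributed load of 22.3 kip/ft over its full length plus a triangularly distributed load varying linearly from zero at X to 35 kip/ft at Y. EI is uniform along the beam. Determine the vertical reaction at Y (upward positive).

R_Y = 107.9 kip

Release the roller at Y. Primary structure: cantilever fixed at X.
Deflection at Y on the released cantilever, summing each load's contribution:
  UDL 22.3: wL⁴/(8EI) = 3613/EI
  triangular load, peak 35 at the free end: 11w₀L⁴/(120EI) = 4158/EI
  δ_0 = 7771/EI
Tip deflection under a unit load at Y: L³/(3EI) = 72/EI.
The prop prevents deflection at Y: R_Y = δ_0/δ_{YY} = 7771/72 = 107.9 kip.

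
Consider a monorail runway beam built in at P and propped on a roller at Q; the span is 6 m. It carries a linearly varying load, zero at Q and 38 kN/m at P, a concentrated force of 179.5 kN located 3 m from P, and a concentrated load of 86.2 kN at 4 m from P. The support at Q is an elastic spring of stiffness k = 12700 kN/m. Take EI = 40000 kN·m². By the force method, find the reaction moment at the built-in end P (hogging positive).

M_P = 400.8 kN·m

Release the roller at Q. Primary structure: cantilever fixed at P.
Free-end deflection of the primary structure under the applied loading (downward +):
  triangular load, peak 38 at the fixed end: w₀L⁴/(30EI) = 1642/EI
  point load 179.5 at a = 3: Pa²(3L − a)/(6EI) = 4039/EI
  point load 86.2 at a = 4: Pa²(3L − a)/(6EI) = 3218/EI
  δ_0 = 8898/EI
Flexibility coefficient — unit upward force at Q: δ_{QQ} = L³/(3EI) = 72/EI.
With EI = 40000 kN·m²: δ_0 = 0.22246 m and δ_{QQ} = 0.0018 m/kN.
Compatibility — the spring shortens by R_Q/k under the reaction it provides: δ_0 − R_Q·δ_{QQ} = R_Q/k. With 1/k = 0.000079 m/kN, R_Q = δ_0 / (δ_{QQ} + 1/k) = 0.22246 / (0.0018 + 0.000079) = 118.4 kN.
Moment equilibrium about P: M_P = Σ(load moments about P) − R_Q·L = 1111 − 118.4×6 = 400.8 kN·m.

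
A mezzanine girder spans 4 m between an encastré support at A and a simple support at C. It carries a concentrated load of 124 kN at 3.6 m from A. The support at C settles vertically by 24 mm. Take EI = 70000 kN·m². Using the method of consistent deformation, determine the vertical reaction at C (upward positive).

R_C = 26.71 kN

Choose R_C as the redundant. The primary structure is the cantilever fixed at A.
Primary-structure tip deflection at C by superposition:
  point load 124 at a = 3.6: Pa²(3L − a)/(6EI) = 2250/EI
Tip deflection under a unit load at C: L³/(3EI) = 21.33/EI.
With EI = 70000 kN·m²: δ_0 = 0.032141 m and δ_{CC} = 0.000305 m/kN.
Compatibility — the beam at C must follow the support down by 0.024 m: δ_0 − R_C·δ_{CC} = 0.024, so R_C = (0.032141 − 0.024)/0.000305 = 26.71 kN.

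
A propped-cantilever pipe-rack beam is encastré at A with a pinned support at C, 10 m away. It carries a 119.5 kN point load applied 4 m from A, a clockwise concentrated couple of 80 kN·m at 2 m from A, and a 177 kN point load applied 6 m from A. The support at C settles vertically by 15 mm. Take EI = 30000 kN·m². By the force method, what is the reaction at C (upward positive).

R_C = 104.3 kN

Take the reaction at C as the redundant and release it; the primary structure is a cantilever fixed at A.
Free-end deflection of the primary structure under the applied loading (downward +):
  point load 119.5 at a = 4: Pa²(3L − a)/(6EI) = 8285/EI
  clockwise couple 80 at a = 2: M₀a(2L − a)/(2EI) = 1440/EI
  point load 177 at a = 6: Pa²(3L − a)/(6EI) = 25488/EI
  δ_0 = 35213/EI
Flexibility coefficient — unit upward force at C: δ_{CC} = L³/(3EI) = 333.3/EI.
With EI = 30000 kN·m²: δ_0 = 1.1738 m and δ_{CC} = 0.011111 m/kN.
Compatibility — the beam at C must follow the support down by 0.015 m: δ_0 − R_C·δ_{CC} = 0.015, so R_C = (1.1738 − 0.015)/0.011111 = 104.3 kN.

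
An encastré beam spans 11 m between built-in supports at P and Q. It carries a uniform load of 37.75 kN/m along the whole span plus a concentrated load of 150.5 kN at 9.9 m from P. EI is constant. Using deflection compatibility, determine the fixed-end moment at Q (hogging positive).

Take the two fixed-end moments M_P, M_Q as redundants; the released structure is the simple span PQ.
Simple-span end rotations at P and Q under the given loads:
  at P: UDL 37.75: wL³/(24EI) = 2094/EI
  at Q: UDL 37.75: wL³/(24EI) = 2094/EI
  at P: point load 150.5 at a = 9.9: Pab(L + b)/(6LEI) = 300.5/EI
  at Q: point load 150.5 at a = 9.9: Pab(L + a)/(6LEI) = 519/EI
  θ_P0 = 2394/EI,  θ_Q0 = 2613/EI
Flexibility coefficients: a unit moment at one end gives L/(3EI) there and L/(6EI) at the far end, so f₁₁ = f₂₂ = 3.667/EI and f₁₂ = f₂₁ = 1.833/EI.
Compatibility — zero rotation at each built-in end:
  3.667 M_P + 1.833 M_Q = 2394
  1.833 M_P + 3.667 M_Q = 2613
Solving the pair gives M_P = 395.5 kN·m and M_Q = 514.7 kN·m (hogging).

M_Q = 514.7 kN·m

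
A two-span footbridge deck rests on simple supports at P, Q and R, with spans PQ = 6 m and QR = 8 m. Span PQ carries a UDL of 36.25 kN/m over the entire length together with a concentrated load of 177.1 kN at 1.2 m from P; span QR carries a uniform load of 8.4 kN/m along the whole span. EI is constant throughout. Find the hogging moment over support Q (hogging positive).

Insert a hinge at Q; M_Q is the redundant, and each span becomes simply supported.
Rotations at Q on the released spans (each span's end-slope, ×1/EI):
  span PQ: UDL 36.25: wL³/(24EI) = 326.2/EI
  span PQ: point load 177.1 at a = 1.2: Pab(L + a)/(6LEI) = 204/EI
  span QR: UDL 8.4: wL³/(24EI) = 179.2/EI
  relative rotation θ_0 = (530.3 + 179.2)/EI = 709.5/EI
A unit hogging moment at Q produces rotation L₁/(3EI) + L₂/(3EI) = 4.667/EI.
Slope continuity at Q: θ_0 = M_Q·4.667/EI, so M_Q = 709.5/4.667 = 152 kN·m (hogging).

M_Q = 152 kN·m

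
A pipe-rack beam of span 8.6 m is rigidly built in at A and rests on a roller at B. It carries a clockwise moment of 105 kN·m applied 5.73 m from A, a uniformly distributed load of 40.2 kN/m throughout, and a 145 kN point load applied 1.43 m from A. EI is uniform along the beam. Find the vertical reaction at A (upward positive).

Choose R_B as the redundant. The primary structure is the cantilever fixed at A.
Primary-structure tip deflection at B by superposition:
  clockwise couple 105 at a = 5.73: M₀a(2L − a)/(2EI) = 3450/EI
  UDL 40.2: wL⁴/(8EI) = 27487/EI
  point load 145 at a = 1.43: Pa²(3L − a)/(6EI) = 1204/EI
  δ_0 = 32142/EI
Tip deflection under a unit load at B: L³/(3EI) = 212/EI.
Compatibility at B: δ_0 − R_B·δ_{BB} = 0, so R_B = 32142/212 = 151.6 kN.
Vertical equilibrium: R_A = ΣP − R_B = 490.7 − 151.6 = 339.1 kN.

R_A = 339.1 kN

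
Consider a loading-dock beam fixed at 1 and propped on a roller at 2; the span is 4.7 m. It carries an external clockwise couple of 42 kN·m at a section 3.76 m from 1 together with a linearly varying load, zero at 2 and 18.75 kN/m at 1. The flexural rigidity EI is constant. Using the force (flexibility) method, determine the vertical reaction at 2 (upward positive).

Take the reaction at 2 as the redundant and release it; the primary structure is a cantilever fixed at 1.
Free-end deflection of the primary structure under the applied loading (downward +):
  clockwise couple 42 at a = 3.76: M₀a(2L − a)/(2EI) = 445.3/EI
  triangular load, peak 18.75 at the fixed end: w₀L⁴/(30EI) = 305/EI
  δ_0 = 750.3/EI
Flexibility coefficient — unit upward force at 2: δ_{22} = L³/(3EI) = 34.61/EI.
The prop prevents deflection at 2: R_2 = δ_0/δ_{22} = 750.3/34.61 = 21.68 kN.

R_2 = 21.68 kN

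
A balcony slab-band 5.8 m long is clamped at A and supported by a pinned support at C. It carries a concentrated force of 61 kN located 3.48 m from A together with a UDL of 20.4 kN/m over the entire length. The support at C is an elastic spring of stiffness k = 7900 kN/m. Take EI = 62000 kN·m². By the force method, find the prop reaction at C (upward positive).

R_C = 63.11 kN

Release the roller at C. Primary structure: cantilever fixed at A.
Primary-structure tip deflection at C by superposition:
  point load 61 at a = 3.48: Pa²(3L − a)/(6EI) = 1714/EI
  UDL 20.4: wL⁴/(8EI) = 2886/EI
  δ_0 = 4600/EI
Tip deflection under a unit load at C: L³/(3EI) = 65.04/EI.
With EI = 62000 kN·m²: δ_0 = 0.074187 m and δ_{CC} = 0.001049 m/kN.
Compatibility — the spring shortens by R_C/k under the reaction it provides: δ_0 − R_C·δ_{CC} = R_C/k. With 1/k = 0.000127 m/kN, R_C = δ_0 / (δ_{CC} + 1/k) = 0.074187 / (0.001049 + 0.000127) = 63.11 kN.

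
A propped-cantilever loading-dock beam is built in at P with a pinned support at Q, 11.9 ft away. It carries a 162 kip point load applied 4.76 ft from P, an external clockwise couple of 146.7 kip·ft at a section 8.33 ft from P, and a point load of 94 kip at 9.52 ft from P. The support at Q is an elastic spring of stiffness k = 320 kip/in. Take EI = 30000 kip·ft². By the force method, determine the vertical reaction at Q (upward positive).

Take the reaction at Q as the redundant and release it; the primary structure is a cantilever fixed at P.
Downward deflection at the released point Q due to the loads:
  point load 162 at a = 4.76: Pa²(3L − a)/(6EI) = 18928/EI
  clockwise couple 146.7 at a = 8.33: M₀a(2L − a)/(2EI) = 9452/EI
  point load 94 at a = 9.52: Pa²(3L − a)/(6EI) = 37172/EI
  δ_0 = 65552/EI
Flexibility coefficient — unit upward force at Q: δ_{QQ} = L³/(3EI) = 561.7/EI.
With EI = 30000 kip·ft²: δ_0 = 2.1851 ft and δ_{QQ} = 0.018724 ft/kip.
Compatibility — the spring shortens by R_Q/k under the reaction it provides: δ_0 − R_Q·δ_{QQ} = R_Q/k. With 1/k = 1/(320×12) ft/kip = 0.00026 ft/kip, R_Q = δ_0 / (δ_{QQ} + 1/k) = 2.1851 / (0.018724 + 0.00026) = 115.1 kip.

R_Q = 115.1 kip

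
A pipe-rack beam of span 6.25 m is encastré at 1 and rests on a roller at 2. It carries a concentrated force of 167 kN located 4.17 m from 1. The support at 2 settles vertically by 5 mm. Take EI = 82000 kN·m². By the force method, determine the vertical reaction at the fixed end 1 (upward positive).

R_1 = 85.33 kN

Release the roller at 2. Primary structure: cantilever fixed at 1.
Primary-structure tip deflection at 2 by superposition:
  point load 167 at a = 4.17: Pa²(3L − a)/(6EI) = 7057/EI
Flexibility coefficient — unit upward force at 2: δ_{22} = L³/(3EI) = 81.38/EI.
With EI = 82000 kN·m²: δ_0 = 0.086056 m and δ_{22} = 0.000992 m/kN.
Compatibility — the beam at 2 must follow the support down by 0.005 m: δ_0 − R_2·δ_{22} = 0.005, so R_2 = (0.086056 − 0.005)/0.000992 = 81.67 kN.
Vertical equilibrium: R_1 = ΣP − R_2 = 167 − 81.67 = 85.33 kN.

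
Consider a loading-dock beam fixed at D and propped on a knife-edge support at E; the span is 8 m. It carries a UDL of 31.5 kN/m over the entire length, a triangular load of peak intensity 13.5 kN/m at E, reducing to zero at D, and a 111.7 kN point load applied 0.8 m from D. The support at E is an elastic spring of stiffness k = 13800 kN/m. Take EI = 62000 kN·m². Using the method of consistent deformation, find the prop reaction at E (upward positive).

R_E = 122.6 kN

Remove the prop at E; the released (primary) structure is a cantilever built in at D.
Downward deflection at the released point E due to the loads:
  UDL 31.5: wL⁴/(8EI) = 16128/EI
  triangular load, peak 13.5 at the free end: 11w₀L⁴/(120EI) = 5069/EI
  point load 111.7 at a = 0.8: Pa²(3L − a)/(6EI) = 276.4/EI
  δ_0 = 21473/EI
Tip deflection under a unit load at E: L³/(3EI) = 170.7/EI.
With EI = 62000 kN·m²: δ_0 = 0.34634 m and δ_{EE} = 0.002753 m/kN.
Compatibility — the spring shortens by R_E/k under the reaction it provides: δ_0 − R_E·δ_{EE} = R_E/k. With 1/k = 0.000072 m/kN, R_E = δ_0 / (δ_{EE} + 1/k) = 0.34634 / (0.002753 + 0.000072) = 122.6 kN.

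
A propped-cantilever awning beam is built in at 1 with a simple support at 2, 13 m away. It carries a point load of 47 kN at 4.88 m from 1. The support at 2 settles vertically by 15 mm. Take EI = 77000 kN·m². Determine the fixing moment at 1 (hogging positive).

Remove the prop at 2; the released (primary) structure is a cantilever built in at 1.
Free-end deflection of the primary structure under the applied loading (downward +):
  point load 47 at a = 4.88: Pa²(3L − a)/(6EI) = 6365/EI
Tip deflection under a unit load at 2: L³/(3EI) = 732.3/EI.
With EI = 77000 kN·m²: δ_0 = 0.082662 m and δ_{22} = 0.009511 m/kN.
Compatibility — the beam at 2 must follow the support down by 0.015 m: δ_0 − R_2·δ_{22} = 0.015, so R_2 = (0.082662 − 0.015)/0.009511 = 7.114 kN.
Moment equilibrium about 1: M_1 = Σ(load moments about 1) − R_2·L = 229.4 − 7.114×13 = 136.9 kN·m.

M_1 = 136.9 kN·m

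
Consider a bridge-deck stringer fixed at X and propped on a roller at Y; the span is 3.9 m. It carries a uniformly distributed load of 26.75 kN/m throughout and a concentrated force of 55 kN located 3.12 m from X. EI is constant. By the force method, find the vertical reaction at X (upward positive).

R_X = 81.48 kN

Release the roller at Y. Primary structure: cantilever fixed at X.
Free-end deflection of the primary structure under the applied loading (downward +):
  UDL 26.75: wL⁴/(8EI) = 773.6/EI
  point load 55 at a = 3.12: Pa²(3L − a)/(6EI) = 765.6/EI
  δ_0 = 1539/EI
Tip deflection under a unit load at Y: L³/(3EI) = 19.77/EI.
The prop prevents deflection at Y: R_Y = δ_0/δ_{YY} = 1539/19.77 = 77.84 kN.
Vertical equilibrium: R_X = ΣP − R_Y = 159.3 − 77.84 = 81.48 kN.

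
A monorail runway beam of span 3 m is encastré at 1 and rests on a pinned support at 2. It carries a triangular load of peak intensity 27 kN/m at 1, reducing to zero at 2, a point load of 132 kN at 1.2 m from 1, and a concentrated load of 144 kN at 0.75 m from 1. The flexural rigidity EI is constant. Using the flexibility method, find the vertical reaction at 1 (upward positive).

R_1 = 268.6 kN

Release the roller at 2. Primary structure: cantilever fixed at 1.
Deflection at 2 on the released cantilever, summing each load's contribution:
  triangular load, peak 27 at the fixed end: w₀L⁴/(30EI) = 72.9/EI
  point load 132 at a = 1.2: Pa²(3L − a)/(6EI) = 247.1/EI
  point load 144 at a = 0.75: Pa²(3L − a)/(6EI) = 111.4/EI
  δ_0 = 431.4/EI
Flexibility coefficient — unit upward force at 2: δ_{22} = L³/(3EI) = 9/EI.
Compatibility at 2: δ_0 − R_2·δ_{22} = 0, so R_2 = 431.4/9 = 47.93 kN.
Vertical equilibrium: R_1 = ΣP − R_2 = 316.5 − 47.93 = 268.6 kN.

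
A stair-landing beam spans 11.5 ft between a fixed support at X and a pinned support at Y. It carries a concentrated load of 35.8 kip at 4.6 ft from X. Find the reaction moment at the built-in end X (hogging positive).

Choose R_Y as the redundant. The primary structure is the cantilever fixed at X.
Downward deflection at the released point Y due to the loads:
  point load 35.8 at a = 4.6: Pa²(3L − a)/(6EI) = 3775/EI
Tip deflection under a unit load at Y: L³/(3EI) = 507/EI.
Compatibility at Y: δ_0 − R_Y·δ_{YY} = 0, so R_Y = 3775/507 = 7.446 kip.
Moment equilibrium about X: M_X = Σ(load moments about X) − R_Y·L = 164.7 − 7.446×11.5 = 79.05 kip·ft.

M_X = 79.05 kip·ft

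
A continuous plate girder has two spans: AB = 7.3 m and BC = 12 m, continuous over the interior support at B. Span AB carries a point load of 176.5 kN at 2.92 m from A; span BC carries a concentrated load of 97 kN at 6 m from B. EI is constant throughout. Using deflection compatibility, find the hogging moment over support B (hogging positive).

M_B = 217.6 kN·m

Take M_B as the redundant. Released structure: two simple spans AB and BC with a hinge at B.
End slopes at the hinge B, treating each span as simply supported:
  span AB: point load 176.5 at a = 2.92: Pab(L + a)/(6LEI) = 526.7/EI
  span BC: point load 97 at a = 6: Pab(L + b)/(6LEI) = 873/EI
  relative rotation θ_0 = (526.7 + 873)/EI = 1400/EI
A unit hogging moment at B produces rotation L₁/(3EI) + L₂/(3EI) = 6.433/EI.
Compatibility: M_B·(L₁+L₂)/(3EI) = θ_0, giving M_B = 217.6 kN·m (hogging).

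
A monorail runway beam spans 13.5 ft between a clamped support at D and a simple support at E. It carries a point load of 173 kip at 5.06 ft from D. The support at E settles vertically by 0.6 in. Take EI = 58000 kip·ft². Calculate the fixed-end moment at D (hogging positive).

M_D = 492.4 kip·ft

Release the roller at E. Primary structure: cantilever fixed at D.
Primary-structure tip deflection at E by superposition:
  point load 173 at a = 5.06: Pa²(3L − a)/(6EI) = 26163/EI
Tip deflection under a unit load at E: L³/(3EI) = 820.1/EI.
With EI = 58000 kip·ft²: δ_0 = 0.45109 ft and δ_{EE} = 0.01414 ft/kip.
Compatibility — the beam at E must follow the support down by 0.05 ft: δ_0 − R_E·δ_{EE} = 0.05, so R_E = (0.45109 − 0.05)/0.01414 = 28.37 kip.
Moment equilibrium about D: M_D = Σ(load moments about D) − R_E·L = 875.4 − 28.37×13.5 = 492.4 kip·ft.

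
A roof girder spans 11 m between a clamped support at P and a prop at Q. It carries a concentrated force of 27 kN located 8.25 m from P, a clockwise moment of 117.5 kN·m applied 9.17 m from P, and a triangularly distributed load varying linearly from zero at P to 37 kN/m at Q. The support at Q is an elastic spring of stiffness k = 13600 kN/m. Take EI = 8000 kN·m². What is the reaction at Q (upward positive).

Remove the prop at Q; the released (primary) structure is a cantilever built in at P.
Primary-structure tip deflection at Q by superposition:
  point load 27 at a = 8.25: Pa²(3L − a)/(6EI) = 7580/EI
  clockwise couple 117.5 at a = 9.17: M₀a(2L − a)/(2EI) = 6912/EI
  triangular load, peak 37 at the free end: 11w₀L⁴/(120EI) = 49657/EI
  δ_0 = 64150/EI
Tip deflection under a unit load at Q: L³/(3EI) = 443.7/EI.
With EI = 8000 kN·m²: δ_0 = 8.0187 m and δ_{QQ} = 0.055458 m/kN.
Compatibility — the spring shortens by R_Q/k under the reaction it provides: δ_0 − R_Q·δ_{QQ} = R_Q/k. With 1/k = 0.000074 m/kN, R_Q = δ_0 / (δ_{QQ} + 1/k) = 8.0187 / (0.055458 + 0.000074) = 144.4 kN.

R_Q = 144.4 kN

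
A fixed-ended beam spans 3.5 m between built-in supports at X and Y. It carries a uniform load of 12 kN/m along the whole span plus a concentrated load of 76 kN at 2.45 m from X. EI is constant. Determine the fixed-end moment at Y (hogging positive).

M_Y = 51.35 kN·m

Take the two fixed-end moments M_X, M_Y as redundants; the released structure is the simple span XY.
End rotations of the released simple span under the applied load (×1/EI):
  at X: UDL 12: wL³/(24EI) = 21.44/EI
  at Y: UDL 12: wL³/(24EI) = 21.44/EI
  at X: point load 76 at a = 2.45: Pab(L + b)/(6LEI) = 42.36/EI
  at Y: point load 76 at a = 2.45: Pab(L + a)/(6LEI) = 55.39/EI
  θ_X0 = 63.8/EI,  θ_Y0 = 76.83/EI
Flexibility coefficients: a unit moment at one end gives L/(3EI) there and L/(6EI) at the far end, so f₁₁ = f₂₂ = 1.167/EI and f₁₂ = f₂₁ = 0.5833/EI.
Compatibility — zero rotation at each built-in end:
  1.167 M_X + 0.5833 M_Y = 63.8
  0.5833 M_X + 1.167 M_Y = 76.83
Solving the pair gives M_X = 29.01 kN·m and M_Y = 51.35 kN·m (hogging).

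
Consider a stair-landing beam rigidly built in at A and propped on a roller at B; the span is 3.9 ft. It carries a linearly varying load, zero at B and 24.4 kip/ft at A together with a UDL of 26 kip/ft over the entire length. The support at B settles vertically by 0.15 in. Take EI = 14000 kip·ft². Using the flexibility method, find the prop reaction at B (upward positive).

Release the roller at B. Primary structure: cantilever fixed at A.
Primary-structure tip deflection at B by superposition:
  triangular load, peak 24.4 at the fixed end: w₀L⁴/(30EI) = 188.2/EI
  UDL 26: wL⁴/(8EI) = 751.9/EI
  δ_0 = 940/EI
Flexibility coefficient — unit upward force at B: δ_{BB} = L³/(3EI) = 19.77/EI.
With EI = 14000 kip·ft²: δ_0 = 0.067145 ft and δ_{BB} = 0.001412 ft/kip.
Compatibility — the beam at B must follow the support down by 0.0125 ft: δ_0 − R_B·δ_{BB} = 0.0125, so R_B = (0.067145 − 0.0125)/0.001412 = 38.69 kip.

R_B = 38.69 kip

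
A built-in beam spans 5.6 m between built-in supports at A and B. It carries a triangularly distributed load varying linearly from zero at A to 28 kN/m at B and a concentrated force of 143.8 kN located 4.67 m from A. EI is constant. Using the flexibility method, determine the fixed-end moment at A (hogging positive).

M_A = 47.79 kN·m

Release both end moments; the primary structure is a simply-supported span AB with redundants M_A and M_B.
On the primary (simply-supported) span, the end slopes from the loading are:
  at A: triangular load, peak 28: 7w₀L³/(360EI) = 95.61/EI
  at B: triangular load, peak 28: w₀L³/(45EI) = 109.3/EI
  at A: point load 143.8 at a = 4.67: Pab(L + b)/(6LEI) = 121.4/EI
  at B: point load 143.8 at a = 4.67: Pab(L + a)/(6LEI) = 190.9/EI
  θ_A0 = 217/EI,  θ_B0 = 300.2/EI
Flexibility coefficients: a unit moment at one end gives L/(3EI) there and L/(6EI) at the far end, so f₁₁ = f₂₂ = 1.867/EI and f₁₂ = f₂₁ = 0.9333/EI.
Compatibility — zero rotation at each built-in end:
  1.867 M_A + 0.9333 M_B = 217
  0.9333 M_A + 1.867 M_B = 300.2
Solving the pair gives M_A = 47.79 kN·m and M_B = 136.9 kN·m (hogging).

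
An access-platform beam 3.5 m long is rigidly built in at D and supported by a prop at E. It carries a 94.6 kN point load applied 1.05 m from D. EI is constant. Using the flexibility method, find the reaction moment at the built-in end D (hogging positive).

M_D = 59.1 kN·m

Release the roller at E. Primary structure: cantilever fixed at D.
Free-end deflection of the primary structure under the applied loading (downward +):
  point load 94.6 at a = 1.05: Pa²(3L − a)/(6EI) = 164.3/EI
Flexibility coefficient — unit upward force at E: δ_{EE} = L³/(3EI) = 14.29/EI.
The prop prevents deflection at E: R_E = δ_0/δ_{EE} = 164.3/14.29 = 11.49 kN.
Moment equilibrium about D: M_D = Σ(load moments about D) − R_E·L = 99.33 − 11.49×3.5 = 59.1 kN·m.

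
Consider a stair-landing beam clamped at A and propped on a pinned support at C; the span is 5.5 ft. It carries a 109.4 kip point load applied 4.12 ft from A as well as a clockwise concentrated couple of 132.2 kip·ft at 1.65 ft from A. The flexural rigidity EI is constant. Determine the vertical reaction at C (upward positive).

Release the roller at C. Primary structure: cantilever fixed at A.
Primary-structure tip deflection at C by superposition:
  point load 109.4 at a = 4.12: Pa²(3L − a)/(6EI) = 3832/EI
  clockwise couple 132.2 at a = 1.65: M₀a(2L − a)/(2EI) = 1020/EI
  δ_0 = 4851/EI
Flexibility coefficient — unit upward force at C: δ_{CC} = L³/(3EI) = 55.46/EI.
The prop prevents deflection at C: R_C = δ_0/δ_{CC} = 4851/55.46 = 87.48 kip.

R_C = 87.48 kip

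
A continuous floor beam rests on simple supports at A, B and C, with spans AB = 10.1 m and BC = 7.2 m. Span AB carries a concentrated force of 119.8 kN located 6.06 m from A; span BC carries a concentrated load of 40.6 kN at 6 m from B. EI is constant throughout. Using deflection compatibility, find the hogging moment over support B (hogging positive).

Take M_B as the redundant. Released structure: two simple spans AB and BC with a hinge at B.
Discontinuity in slope at B on the released structure — sum the simple-span end rotations:
  span AB: point load 119.8 at a = 6.06: Pab(L + a)/(6LEI) = 782.1/EI
  span BC: point load 40.6 at a = 6: Pab(L + b)/(6LEI) = 56.84/EI
  relative rotation θ_0 = (782.1 + 56.84)/EI = 839/EI
A unit hogging moment at B produces rotation L₁/(3EI) + L₂/(3EI) = 5.767/EI.
Compatibility: M_B·(L₁+L₂)/(3EI) = θ_0, giving M_B = 145.5 kN·m (hogging).

M_B = 145.5 kN·m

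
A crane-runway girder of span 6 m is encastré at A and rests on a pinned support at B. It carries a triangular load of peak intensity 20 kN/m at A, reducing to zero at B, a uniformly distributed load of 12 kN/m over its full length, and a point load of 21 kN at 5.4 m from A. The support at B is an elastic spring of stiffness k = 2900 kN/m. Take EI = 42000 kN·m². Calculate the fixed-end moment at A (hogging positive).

M_A = 165.4 kN·m

Take the reaction at B as the redundant and release it; the primary structure is a cantilever fixed at A.
Downward deflection at the released point B due to the loads:
  triangular load, peak 20 at the fixed end: w₀L⁴/(30EI) = 864/EI
  UDL 12: wL⁴/(8EI) = 1944/EI
  point load 21 at a = 5.4: Pa²(3L − a)/(6EI) = 1286/EI
  δ_0 = 4094/EI
Tip deflection under a unit load at B: L³/(3EI) = 72/EI.
With EI = 42000 kN·m²: δ_0 = 0.097475 m and δ_{BB} = 0.001714 m/kN.
Compatibility — the spring shortens by R_B/k under the reaction it provides: δ_0 − R_B·δ_{BB} = R_B/k. With 1/k = 0.000345 m/kN, R_B = δ_0 / (δ_{BB} + 1/k) = 0.097475 / (0.001714 + 0.000345) = 47.34 kN.
Moment equilibrium about A: M_A = Σ(load moments about A) − R_B·L = 449.4 − 47.34×6 = 165.4 kN·m.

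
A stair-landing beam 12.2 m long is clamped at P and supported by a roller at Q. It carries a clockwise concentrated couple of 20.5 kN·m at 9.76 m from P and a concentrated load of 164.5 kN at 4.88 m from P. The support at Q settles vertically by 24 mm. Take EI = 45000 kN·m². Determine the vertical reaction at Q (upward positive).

R_Q = 34.85 kN

Release the roller at Q. Primary structure: cantilever fixed at P.
Free-end deflection of the primary structure under the applied loading (downward +):
  clockwise couple 20.5 at a = 9.76: M₀a(2L − a)/(2EI) = 1465/EI
  point load 164.5 at a = 4.88: Pa²(3L − a)/(6EI) = 20710/EI
  δ_0 = 22175/EI
Tip deflection under a unit load at Q: L³/(3EI) = 605.3/EI.
With EI = 45000 kN·m²: δ_0 = 0.49278 m and δ_{QQ} = 0.013451 m/kN.
Compatibility — the beam at Q must follow the support down by 0.024 m: δ_0 − R_Q·δ_{QQ} = 0.024, so R_Q = (0.49278 − 0.024)/0.013451 = 34.85 kN.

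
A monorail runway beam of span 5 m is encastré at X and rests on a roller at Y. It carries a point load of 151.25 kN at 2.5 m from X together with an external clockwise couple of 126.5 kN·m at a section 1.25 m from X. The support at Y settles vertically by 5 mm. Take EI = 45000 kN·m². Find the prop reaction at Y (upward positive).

Release the roller at Y. Primary structure: cantilever fixed at X.
Deflection at Y on the released cantilever, summing each load's contribution:
  point load 151.25 at a = 2.5: Pa²(3L − a)/(6EI) = 1969/EI
  clockwise couple 126.5 at a = 1.25: M₀a(2L − a)/(2EI) = 691.8/EI
  δ_0 = 2661/EI
Flexibility coefficient — unit upward force at Y: δ_{YY} = L³/(3EI) = 41.67/EI.
With EI = 45000 kN·m²: δ_0 = 0.059138 m and δ_{YY} = 0.000926 m/kN.
Compatibility — the beam at Y must follow the support down by 0.005 m: δ_0 − R_Y·δ_{YY} = 0.005, so R_Y = (0.059138 − 0.005)/0.000926 = 58.47 kN.

R_Y = 58.47 kN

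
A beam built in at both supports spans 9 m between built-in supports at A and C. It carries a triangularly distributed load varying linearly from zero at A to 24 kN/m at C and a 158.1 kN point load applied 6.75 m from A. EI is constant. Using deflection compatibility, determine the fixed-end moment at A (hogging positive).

Release both end moments; the primary structure is a simply-supported span AC with redundants M_A and M_C.
On the primary (simply-supported) span, the end slopes from the loading are:
  at A: triangular load, peak 24: 7w₀L³/(360EI) = 340.2/EI
  at C: triangular load, peak 24: w₀L³/(45EI) = 388.8/EI
  at A: point load 158.1 at a = 6.75: Pab(L + b)/(6LEI) = 500.2/EI
  at C: point load 158.1 at a = 6.75: Pab(L + a)/(6LEI) = 700.3/EI
  θ_A0 = 840.4/EI,  θ_C0 = 1089/EI
Flexibility coefficients: a unit moment at one end gives L/(3EI) there and L/(6EI) at the far end, so f₁₁ = f₂₂ = 3/EI and f₁₂ = f₂₁ = 1.5/EI.
Compatibility — zero rotation at each built-in end:
  3 M_A + 1.5 M_C = 840.4
  1.5 M_A + 3 M_C = 1089
Solving the pair gives M_A = 131.5 kN·m and M_C = 297.3 kN·m (hogging).

M_A = 131.5 kN·m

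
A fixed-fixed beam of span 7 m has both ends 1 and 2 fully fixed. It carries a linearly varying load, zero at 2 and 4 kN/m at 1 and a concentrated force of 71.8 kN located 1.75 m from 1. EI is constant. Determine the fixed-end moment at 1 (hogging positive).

Release both end moments; the primary structure is a simply-supported span 12 with redundants M_1 and M_2.
On the primary (simply-supported) span, the end slopes from the loading are:
  at 1: triangular load, peak 4: w₀L³/(45EI) = 30.49/EI
  at 2: triangular load, peak 4: 7w₀L³/(360EI) = 26.68/EI
  at 1: point load 71.8 at a = 1.75: Pab(L + b)/(6LEI) = 192.4/EI
  at 2: point load 71.8 at a = 1.75: Pab(L + a)/(6LEI) = 137.4/EI
  θ_10 = 222.9/EI,  θ_20 = 164.1/EI
Flexibility coefficients: a unit moment at one end gives L/(3EI) there and L/(6EI) at the far end, so f₁₁ = f₂₂ = 2.333/EI and f₁₂ = f₂₁ = 1.167/EI.
Compatibility — zero rotation at each built-in end:
  2.333 M_1 + 1.167 M_2 = 222.9
  1.167 M_1 + 2.333 M_2 = 164.1
Solving the pair gives M_1 = 80.48 kN·m and M_2 = 30.09 kN·m (hogging).

M_1 = 80.48 kN·m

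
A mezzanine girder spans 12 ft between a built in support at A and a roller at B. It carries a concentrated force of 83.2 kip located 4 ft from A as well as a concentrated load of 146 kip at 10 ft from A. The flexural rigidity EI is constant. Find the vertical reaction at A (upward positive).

R_A = 107 kip

Choose R_B as the redundant. The primary structure is the cantilever fixed at A.
Downward deflection at the released point B due to the loads:
  point load 83.2 at a = 4: Pa²(3L − a)/(6EI) = 7100/EI
  point load 146 at a = 10: Pa²(3L − a)/(6EI) = 63267/EI
  δ_0 = 70366/EI
Flexibility coefficient — unit upward force at B: δ_{BB} = L³/(3EI) = 576/EI.
The prop prevents deflection at B: R_B = δ_0/δ_{BB} = 70366/576 = 122.2 kip.
Vertical equilibrium: R_A = ΣP − R_B = 229.2 − 122.2 = 107 kip.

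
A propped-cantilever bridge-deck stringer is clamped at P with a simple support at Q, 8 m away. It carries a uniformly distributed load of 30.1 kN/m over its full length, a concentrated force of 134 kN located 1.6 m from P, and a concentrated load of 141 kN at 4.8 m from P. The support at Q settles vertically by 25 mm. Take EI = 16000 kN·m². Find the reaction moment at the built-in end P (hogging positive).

Release the roller at Q. Primary structure: cantilever fixed at P.
Downward deflection at the released point Q due to the loads:
  UDL 30.1: wL⁴/(8EI) = 15411/EI
  point load 134 at a = 1.6: Pa²(3L − a)/(6EI) = 1281/EI
  point load 141 at a = 4.8: Pa²(3L − a)/(6EI) = 10396/EI
  δ_0 = 27088/EI
Flexibility coefficient — unit upward force at Q: δ_{QQ} = L³/(3EI) = 170.7/EI.
With EI = 16000 kN·m²: δ_0 = 1.693 m and δ_{QQ} = 0.010667 m/kN.
Compatibility — the beam at Q must follow the support down by 0.025 m: δ_0 − R_Q·δ_{QQ} = 0.025, so R_Q = (1.693 − 0.025)/0.010667 = 156.4 kN.
Moment equilibrium about P: M_P = Σ(load moments about P) − R_Q·L = 1854 − 156.4×8 = 603.4 kN·m.

M_P = 603.4 kN·m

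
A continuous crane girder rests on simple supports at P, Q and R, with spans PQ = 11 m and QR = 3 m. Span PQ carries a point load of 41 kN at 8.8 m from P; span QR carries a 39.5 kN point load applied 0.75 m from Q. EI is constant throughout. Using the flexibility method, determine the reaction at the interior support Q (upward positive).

Insert a hinge at Q; M_Q is the redundant, and each span becomes simply supported.
End slopes at the hinge Q, treating each span as simply supported:
  span PQ: point load 41 at a = 8.8: Pab(L + a)/(6LEI) = 238.1/EI
  span QR: point load 39.5 at a = 0.75: Pab(L + b)/(6LEI) = 19.44/EI
  relative rotation θ_0 = (238.1 + 19.44)/EI = 257.6/EI
A unit hogging moment at Q produces rotation L₁/(3EI) + L₂/(3EI) = 4.667/EI.
Slope continuity at Q: θ_0 = M_Q·4.667/EI, so M_Q = 257.6/4.667 = 55.19 kN·m (hogging).
Span PQ, ΣM about P with M_Q applied at Q: R_Q^{PQ}·11 = 360.8 + 55.19, so R_Q^{PQ} = 37.82 kN and R_P = 41 − 37.82 = 3.182 kN.
Span QR, ΣM about R: R_Q^{QR}·3 = 88.88 + 55.19, so R_Q^{QR} = 48.02 kN and R_R = 39.5 − 48.02 = -8.523 kN.
R_Q = 37.82 + 48.02 = 85.84 kN.

R_Q = 85.84 kN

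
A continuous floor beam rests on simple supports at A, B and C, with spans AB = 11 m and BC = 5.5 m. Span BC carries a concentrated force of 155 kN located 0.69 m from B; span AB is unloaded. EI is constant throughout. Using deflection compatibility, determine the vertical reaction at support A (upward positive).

Insert a hinge at B; M_B is the redundant, and each span becomes simply supported.
Rotations at B on the released spans (each span's end-slope, ×1/EI):
  span BC: point load 155 at a = 0.69: Pab(L + b)/(6LEI) = 160.7/EI
  relative rotation θ_0 = (0 + 160.7)/EI = 160.7/EI
A unit hogging moment at B produces rotation L₁/(3EI) + L₂/(3EI) = 5.5/EI.
Slope continuity at B: θ_0 = M_B·5.5/EI, so M_B = 160.7/5.5 = 29.22 kN·m (hogging).
Span AB, ΣM about A with M_B applied at B: R_B^{AB}·11 = 0 + 29.22, so R_B^{AB} = 2.657 kN and R_A = 0 − 2.657 = -2.657 kN.

R_A = -2.657 kN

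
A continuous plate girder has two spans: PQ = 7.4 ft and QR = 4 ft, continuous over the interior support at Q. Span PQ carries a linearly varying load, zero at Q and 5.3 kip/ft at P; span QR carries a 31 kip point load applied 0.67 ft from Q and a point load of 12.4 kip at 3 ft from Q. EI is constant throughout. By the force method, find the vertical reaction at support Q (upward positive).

R_Q = 42.6 kip

Insert a hinge at Q; M_Q is the redundant, and each span becomes simply supported.
End slopes at the hinge Q, treating each span as simply supported:
  span PQ: triangular load, peak 5.3: 7w₀L³/(360EI) = 41.76/EI
  span QR: point load 31 at a = 0.67: Pab(L + b)/(6LEI) = 21.12/EI
  span QR: point load 12.4 at a = 3: Pab(L + b)/(6LEI) = 7.75/EI
  relative rotation θ_0 = (41.76 + 28.87)/EI = 70.63/EI
A unit hogging moment at Q produces rotation L₁/(3EI) + L₂/(3EI) = 3.8/EI.
Compatibility: M_Q·(L₁+L₂)/(3EI) = θ_0, giving M_Q = 18.59 kip·ft (hogging).
Span PQ, ΣM about P with M_Q applied at Q: R_Q^{PQ}·7.4 = 48.37 + 18.59, so R_Q^{PQ} = 9.049 kip and R_P = 19.61 − 9.049 = 10.56 kip.
Span QR, ΣM about R: R_Q^{QR}·4 = 115.6 + 18.59, so R_Q^{QR} = 33.55 kip and R_R = 43.4 − 33.55 = 9.845 kip.
R_Q = 9.049 + 33.55 = 42.6 kip.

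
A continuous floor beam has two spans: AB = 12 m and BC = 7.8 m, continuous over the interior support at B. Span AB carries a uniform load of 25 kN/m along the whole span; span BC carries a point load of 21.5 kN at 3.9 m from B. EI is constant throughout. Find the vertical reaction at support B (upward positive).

R_B = 221.1 kN

Insert a hinge at B; M_B is the redundant, and each span becomes simply supported.
Rotations at B on the released spans (each span's end-slope, ×1/EI):
  span AB: UDL 25: wL³/(24EI) = 1800/EI
  span BC: point load 21.5 at a = 3.9: Pab(L + b)/(6LEI) = 81.75/EI
  relative rotation θ_0 = (1800 + 81.75)/EI = 1882/EI
A unit hogging moment at B produces rotation L₁/(3EI) + L₂/(3EI) = 6.6/EI.
Compatibility: M_B·(L₁+L₂)/(3EI) = θ_0, giving M_B = 285.1 kN·m (hogging).
Span AB, ΣM about A with M_B applied at B: R_B^{AB}·12 = 1800 + 285.1, so R_B^{AB} = 173.8 kN and R_A = 300 − 173.8 = 126.2 kN.
Span BC, ΣM about C: R_B^{BC}·7.8 = 83.85 + 285.1, so R_B^{BC} = 47.3 kN and R_C = 21.5 − 47.3 = -25.8 kN.
R_B = 173.8 + 47.3 = 221.1 kN.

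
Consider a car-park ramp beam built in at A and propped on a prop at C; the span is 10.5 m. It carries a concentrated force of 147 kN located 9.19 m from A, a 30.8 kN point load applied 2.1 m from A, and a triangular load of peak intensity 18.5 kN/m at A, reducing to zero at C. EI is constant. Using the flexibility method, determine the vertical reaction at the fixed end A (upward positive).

Remove the prop at C; the released (primary) structure is a cantilever built in at A.
Free-end deflection of the primary structure under the applied loading (downward +):
  point load 147 at a = 9.19: Pa²(3L − a)/(6EI) = 46163/EI
  point load 30.8 at a = 2.1: Pa²(3L − a)/(6EI) = 665.6/EI
  triangular load, peak 18.5 at the fixed end: w₀L⁴/(30EI) = 7496/EI
  δ_0 = 54324/EI
Flexibility coefficient — unit upward force at C: δ_{CC} = L³/(3EI) = 385.9/EI.
Compatibility at C: δ_0 − R_C·δ_{CC} = 0, so R_C = 54324/385.9 = 140.8 kN.
Vertical equilibrium: R_A = ΣP − R_C = 274.9 − 140.8 = 134.1 kN.

R_A = 134.1 kN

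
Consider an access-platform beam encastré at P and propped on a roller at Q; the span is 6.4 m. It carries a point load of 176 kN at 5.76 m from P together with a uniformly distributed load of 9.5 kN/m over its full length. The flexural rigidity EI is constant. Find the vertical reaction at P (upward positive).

Take the reaction at Q as the redundant and release it; the primary structure is a cantilever fixed at P.
Free-end deflection of the primary structure under the applied loading (downward +):
  point load 176 at a = 5.76: Pa²(3L − a)/(6EI) = 13080/EI
  UDL 9.5: wL⁴/(8EI) = 1992/EI
  δ_0 = 15072/EI
Flexibility coefficient — unit upward force at Q: δ_{QQ} = L³/(3EI) = 87.38/EI.
The prop prevents deflection at Q: R_Q = δ_0/δ_{QQ} = 15072/87.38 = 172.5 kN.
Vertical equilibrium: R_P = ΣP − R_Q = 236.8 − 172.5 = 64.31 kN.

R_P = 64.31 kN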